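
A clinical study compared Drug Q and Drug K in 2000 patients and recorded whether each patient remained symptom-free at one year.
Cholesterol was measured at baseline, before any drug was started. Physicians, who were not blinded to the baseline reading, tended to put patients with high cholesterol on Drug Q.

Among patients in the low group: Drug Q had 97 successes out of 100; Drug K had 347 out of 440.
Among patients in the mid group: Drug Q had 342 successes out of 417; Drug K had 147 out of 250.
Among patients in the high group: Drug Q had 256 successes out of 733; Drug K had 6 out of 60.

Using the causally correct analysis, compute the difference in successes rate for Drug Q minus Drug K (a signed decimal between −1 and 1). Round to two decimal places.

The imbalance in cholesterol arose from how patients were allocated, not from anything the drug did; and cholesterol independently affects the outcome. The pooled gap is confounded — condition on cholesterol.
Adjusting over the population distribution of cholesterol: 0.270·(0.970−0.789) + 0.334·(0.820−0.588) + 0.397·(0.349−0.100) = +0.225.

+0.23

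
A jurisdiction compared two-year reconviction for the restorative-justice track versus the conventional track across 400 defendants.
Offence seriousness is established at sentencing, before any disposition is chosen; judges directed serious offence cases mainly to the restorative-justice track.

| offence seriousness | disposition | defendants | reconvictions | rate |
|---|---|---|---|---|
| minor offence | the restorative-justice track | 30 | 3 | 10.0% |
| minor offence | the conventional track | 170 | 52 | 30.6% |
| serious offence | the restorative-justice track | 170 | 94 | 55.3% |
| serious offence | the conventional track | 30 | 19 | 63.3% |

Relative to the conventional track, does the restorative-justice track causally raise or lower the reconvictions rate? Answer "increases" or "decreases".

Here offence seriousness is a common cause — it drives both which disposition a case falls under and the outcome. The crude comparison mixes populations; the stratum-specific rates are the causally relevant ones.
Within each level — minor offence: 10.0% vs 30.6%; serious offence: 55.3% vs 63.3% — the restorative-justice track is lower every time.

decreases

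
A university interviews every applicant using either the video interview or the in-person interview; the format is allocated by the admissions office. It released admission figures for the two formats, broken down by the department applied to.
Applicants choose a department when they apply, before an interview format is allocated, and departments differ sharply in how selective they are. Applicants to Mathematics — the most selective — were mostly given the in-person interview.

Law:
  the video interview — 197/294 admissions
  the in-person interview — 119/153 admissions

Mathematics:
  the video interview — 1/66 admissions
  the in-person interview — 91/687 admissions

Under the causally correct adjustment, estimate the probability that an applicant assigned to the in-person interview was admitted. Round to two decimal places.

0.37

the in-person interview is higher inside every department stratum but the video interview is higher in aggregate. Whether to stratify depends on how department relates to the interview format.
The imbalance in department arose from how applicants were allocated, not from anything the interview format did; and department independently affects the outcome. The pooled gap is confounded — condition on department.
Standardising the in-person interview to the population department mix: 0.372·119/153 + 0.627·91/687 = 0.373.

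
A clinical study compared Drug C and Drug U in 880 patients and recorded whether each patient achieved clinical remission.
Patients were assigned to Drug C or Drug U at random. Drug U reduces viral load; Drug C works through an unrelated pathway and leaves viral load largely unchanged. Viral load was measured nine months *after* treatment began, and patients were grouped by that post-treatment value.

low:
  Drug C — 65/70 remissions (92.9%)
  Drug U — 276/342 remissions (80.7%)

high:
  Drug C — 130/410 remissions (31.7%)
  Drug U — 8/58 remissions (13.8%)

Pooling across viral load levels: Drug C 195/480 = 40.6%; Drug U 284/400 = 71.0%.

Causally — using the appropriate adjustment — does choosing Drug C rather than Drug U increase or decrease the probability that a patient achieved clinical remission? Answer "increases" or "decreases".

Viral load here is a post-treatment variable shaped by the drug; conditioning on it would introduce bias rather than remove it. The overall comparison is the causal one.
Pooled: Drug C 40.6% vs Drug U 71.0%; Drug U is higher overall.

decreases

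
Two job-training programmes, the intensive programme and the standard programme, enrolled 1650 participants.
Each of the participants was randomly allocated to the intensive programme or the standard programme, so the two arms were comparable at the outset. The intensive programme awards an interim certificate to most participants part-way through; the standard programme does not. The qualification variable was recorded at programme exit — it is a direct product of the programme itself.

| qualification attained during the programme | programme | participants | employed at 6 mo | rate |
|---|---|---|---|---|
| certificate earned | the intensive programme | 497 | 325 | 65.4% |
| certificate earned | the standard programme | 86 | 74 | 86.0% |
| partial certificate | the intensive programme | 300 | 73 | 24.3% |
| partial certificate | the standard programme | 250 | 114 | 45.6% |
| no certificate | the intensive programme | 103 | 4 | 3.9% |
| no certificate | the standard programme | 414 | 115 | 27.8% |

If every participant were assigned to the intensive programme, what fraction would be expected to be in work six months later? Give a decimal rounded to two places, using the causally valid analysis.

Stratifying would compare programmes among participants the programmes themselves sorted into qualification attained during the programme groups — a form of selection on an intermediate. The unconditioned pooled rates give the total causal effect.
So P(outcome | do(the intensive programme)) is just the pooled rate for the intensive programme: 402/900 = 0.447.

0.45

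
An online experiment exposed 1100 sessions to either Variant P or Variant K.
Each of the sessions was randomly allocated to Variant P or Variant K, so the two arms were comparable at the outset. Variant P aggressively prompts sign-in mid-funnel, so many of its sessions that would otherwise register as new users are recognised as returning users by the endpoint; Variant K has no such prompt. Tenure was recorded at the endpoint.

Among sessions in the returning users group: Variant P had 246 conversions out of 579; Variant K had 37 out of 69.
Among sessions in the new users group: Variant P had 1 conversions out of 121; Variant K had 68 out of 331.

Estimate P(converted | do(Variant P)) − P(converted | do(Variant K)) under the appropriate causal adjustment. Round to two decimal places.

+0.09

The stratified and pooled comparisons disagree (Variant K wins within each user tenure; Variant P wins overall), so the answer turns on the causal role of user tenure.
User tenure is recorded after the variant and is itself shifted by it — it sits on the causal path from variant to outcome. Conditioning on a mediator would strip out part of the effect we want; the pooled comparison gives the total causal effect.
The causal difference is the pooled difference: 0.353 − 0.263 = +0.090.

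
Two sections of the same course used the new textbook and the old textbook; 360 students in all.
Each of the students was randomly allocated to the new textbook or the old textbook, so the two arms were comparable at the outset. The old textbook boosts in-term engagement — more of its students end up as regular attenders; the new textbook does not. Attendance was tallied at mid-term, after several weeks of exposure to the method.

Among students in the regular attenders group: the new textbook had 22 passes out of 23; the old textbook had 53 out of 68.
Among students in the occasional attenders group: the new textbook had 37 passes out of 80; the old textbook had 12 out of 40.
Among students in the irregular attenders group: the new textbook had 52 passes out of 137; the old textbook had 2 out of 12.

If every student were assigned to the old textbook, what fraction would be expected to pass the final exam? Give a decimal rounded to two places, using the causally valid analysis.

Mid-term attendance is recorded after the teaching method and is itself shifted by it — it sits on the causal path from teaching method to outcome. Conditioning on a mediator would strip out part of the effect we want; the pooled comparison gives the total causal effect.
So P(outcome | do(the old textbook)) is just the pooled rate for the old textbook: 67/120 = 0.558.

0.56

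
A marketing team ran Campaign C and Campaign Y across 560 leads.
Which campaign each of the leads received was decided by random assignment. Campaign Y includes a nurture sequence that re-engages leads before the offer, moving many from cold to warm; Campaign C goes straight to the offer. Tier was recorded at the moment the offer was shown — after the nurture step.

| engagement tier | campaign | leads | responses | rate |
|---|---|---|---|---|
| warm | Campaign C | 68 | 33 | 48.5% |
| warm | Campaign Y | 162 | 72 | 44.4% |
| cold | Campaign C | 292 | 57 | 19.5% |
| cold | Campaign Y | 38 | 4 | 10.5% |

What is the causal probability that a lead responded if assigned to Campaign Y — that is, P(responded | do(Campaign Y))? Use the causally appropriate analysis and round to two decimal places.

Engagement tier here is a post-treatment variable shaped by the campaign; conditioning on it would introduce bias rather than remove it. The overall comparison is the causal one.
So P(outcome | do(Campaign Y)) is just the pooled rate for Campaign Y: 76/200 = 0.380.

0.38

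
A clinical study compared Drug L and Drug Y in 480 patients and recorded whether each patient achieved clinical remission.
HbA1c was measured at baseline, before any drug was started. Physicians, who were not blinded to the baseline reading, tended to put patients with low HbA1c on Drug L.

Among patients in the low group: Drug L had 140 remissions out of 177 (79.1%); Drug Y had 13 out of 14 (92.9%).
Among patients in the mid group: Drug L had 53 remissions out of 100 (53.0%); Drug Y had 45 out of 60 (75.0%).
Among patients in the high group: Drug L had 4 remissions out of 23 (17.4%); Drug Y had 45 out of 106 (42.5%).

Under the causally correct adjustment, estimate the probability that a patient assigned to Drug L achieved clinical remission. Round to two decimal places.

The stratified and pooled comparisons disagree (Drug Y wins within each HbA1c; Drug L wins overall), so the answer turns on the causal role of HbA1c.
Nothing the drug does changes HbA1c; the imbalance is an allocation artefact. With HbA1c also predicting the outcome, the pooled figure is confounded, and the within-stratum comparison is the causal one.
Standardising Drug L to the population HbA1c mix: 0.398·140/177 + 0.333·53/100 + 0.269·4/23 = 0.538.

0.54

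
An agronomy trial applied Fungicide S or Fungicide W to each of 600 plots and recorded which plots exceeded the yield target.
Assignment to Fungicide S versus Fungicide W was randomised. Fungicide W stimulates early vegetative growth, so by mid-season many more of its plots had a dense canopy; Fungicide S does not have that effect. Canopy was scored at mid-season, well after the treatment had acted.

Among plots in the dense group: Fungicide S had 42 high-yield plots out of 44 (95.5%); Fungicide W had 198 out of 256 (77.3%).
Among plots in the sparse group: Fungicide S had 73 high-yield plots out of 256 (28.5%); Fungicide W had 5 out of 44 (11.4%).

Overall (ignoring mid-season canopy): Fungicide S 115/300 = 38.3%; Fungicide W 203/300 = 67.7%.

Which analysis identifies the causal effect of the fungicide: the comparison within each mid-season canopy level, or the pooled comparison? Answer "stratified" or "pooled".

pooled

Mid-season canopy here is a post-treatment variable shaped by the fungicide; conditioning on it would introduce bias rather than remove it. The overall comparison is the causal one.
Pooled: Fungicide S 38.3% vs Fungicide W 67.7%; Fungicide W is higher overall.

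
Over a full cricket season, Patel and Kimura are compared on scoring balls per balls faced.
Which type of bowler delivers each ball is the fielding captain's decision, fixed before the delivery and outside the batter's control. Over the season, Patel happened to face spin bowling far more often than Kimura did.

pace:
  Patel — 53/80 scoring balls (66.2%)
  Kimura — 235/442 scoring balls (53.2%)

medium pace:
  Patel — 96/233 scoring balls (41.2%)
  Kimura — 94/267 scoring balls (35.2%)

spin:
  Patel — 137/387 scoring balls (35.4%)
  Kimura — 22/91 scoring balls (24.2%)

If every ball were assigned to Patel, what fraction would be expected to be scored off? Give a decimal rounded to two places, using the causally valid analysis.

0.48

Here bowling type is a common cause — it drives both which player a case falls under and the outcome. The crude comparison mixes populations; the stratum-specific rates are the causally relevant ones.
Standardising Patel to the population bowling type mix: 0.348·53/80 + 0.333·96/233 + 0.319·137/387 = 0.481.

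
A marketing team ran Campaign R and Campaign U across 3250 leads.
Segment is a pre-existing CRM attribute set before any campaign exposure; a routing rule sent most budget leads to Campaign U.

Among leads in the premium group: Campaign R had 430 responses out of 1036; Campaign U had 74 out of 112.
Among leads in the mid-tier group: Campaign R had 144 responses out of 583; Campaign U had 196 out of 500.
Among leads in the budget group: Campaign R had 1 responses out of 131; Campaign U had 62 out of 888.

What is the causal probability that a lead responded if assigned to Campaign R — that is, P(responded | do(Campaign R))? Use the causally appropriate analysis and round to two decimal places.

0.23

Within every customer segment level Campaign U has the higher rate, yet pooled Campaign R does — Simpson's reversal.
Here customer segment is a common cause — it drives both which campaign a case falls under and the outcome. The crude comparison mixes populations; the stratum-specific rates are the causally relevant ones.
Standardising Campaign R to the population customer segment mix: 0.353·430/1036 + 0.333·144/583 + 0.314·1/131 = 0.231.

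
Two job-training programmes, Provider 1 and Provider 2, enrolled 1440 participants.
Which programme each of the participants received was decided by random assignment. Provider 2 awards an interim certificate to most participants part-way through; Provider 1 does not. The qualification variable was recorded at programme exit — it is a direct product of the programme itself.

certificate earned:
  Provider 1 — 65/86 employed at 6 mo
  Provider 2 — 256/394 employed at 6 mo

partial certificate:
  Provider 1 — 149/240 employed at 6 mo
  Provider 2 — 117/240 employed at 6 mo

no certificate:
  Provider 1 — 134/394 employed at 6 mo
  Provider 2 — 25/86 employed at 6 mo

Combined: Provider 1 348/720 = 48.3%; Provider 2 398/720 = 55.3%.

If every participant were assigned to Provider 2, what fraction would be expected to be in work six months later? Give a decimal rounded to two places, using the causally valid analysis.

0.55

Qualification attained during the programme lies on the pathway programme → qualification attained during the programme → outcome, so adjusting for it blocks the indirect effect. For the total causal effect of programme, use the unadjusted pooled rates.
So P(outcome | do(Provider 2)) is just the pooled rate for Provider 2: 398/720 = 0.553.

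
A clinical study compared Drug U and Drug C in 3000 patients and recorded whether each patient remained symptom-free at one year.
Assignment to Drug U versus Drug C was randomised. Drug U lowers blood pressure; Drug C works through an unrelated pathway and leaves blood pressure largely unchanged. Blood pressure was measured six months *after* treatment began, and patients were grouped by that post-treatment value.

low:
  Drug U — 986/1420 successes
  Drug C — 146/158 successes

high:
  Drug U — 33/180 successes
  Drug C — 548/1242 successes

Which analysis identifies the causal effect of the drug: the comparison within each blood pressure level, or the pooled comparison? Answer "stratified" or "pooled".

The distribution of blood pressure is itself part of what the drug does — it is an intermediate outcome. Holding it fixed would remove that part of the effect; the total effect is the pooled difference.
Pooled: Drug U 63.7% vs Drug C 49.6%; Drug U is higher overall.

pooled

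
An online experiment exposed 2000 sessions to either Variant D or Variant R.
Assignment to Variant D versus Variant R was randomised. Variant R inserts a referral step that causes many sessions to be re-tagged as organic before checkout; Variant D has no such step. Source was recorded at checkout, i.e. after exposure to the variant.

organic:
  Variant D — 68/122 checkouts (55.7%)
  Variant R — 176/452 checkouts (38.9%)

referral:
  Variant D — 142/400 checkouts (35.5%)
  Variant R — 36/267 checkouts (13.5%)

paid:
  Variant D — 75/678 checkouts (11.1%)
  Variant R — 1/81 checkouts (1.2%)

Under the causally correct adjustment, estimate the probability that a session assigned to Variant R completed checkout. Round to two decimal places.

Stratifying would compare variants among sessions the variants themselves sorted into traffic source groups — a form of selection on an intermediate. The unconditioned pooled rates give the total causal effect.
So P(outcome | do(Variant R)) is just the pooled rate for Variant R: 213/800 = 0.266.

0.27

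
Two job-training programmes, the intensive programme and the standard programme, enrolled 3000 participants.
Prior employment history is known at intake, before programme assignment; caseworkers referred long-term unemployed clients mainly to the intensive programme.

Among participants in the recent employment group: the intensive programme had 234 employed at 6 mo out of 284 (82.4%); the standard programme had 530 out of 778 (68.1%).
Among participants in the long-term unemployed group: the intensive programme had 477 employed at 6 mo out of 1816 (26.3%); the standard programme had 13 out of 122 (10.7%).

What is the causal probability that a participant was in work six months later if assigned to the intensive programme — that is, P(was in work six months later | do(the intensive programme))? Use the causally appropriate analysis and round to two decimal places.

The prior employment history-specific comparison favours the intensive programme throughout, but the pooled figures favour the standard programme. The question is whether to condition on prior employment history.
Prior employment history satisfies the back-door criterion: it is not a descendant of the programme, and it blocks the spurious path from programme to outcome. Adjusting for it (i.e., using the within-prior employment history rates) gives the causal effect.
Standardising the intensive programme to the population prior employment history mix: 0.354·234/284 + 0.646·477/1816 = 0.461.

0.46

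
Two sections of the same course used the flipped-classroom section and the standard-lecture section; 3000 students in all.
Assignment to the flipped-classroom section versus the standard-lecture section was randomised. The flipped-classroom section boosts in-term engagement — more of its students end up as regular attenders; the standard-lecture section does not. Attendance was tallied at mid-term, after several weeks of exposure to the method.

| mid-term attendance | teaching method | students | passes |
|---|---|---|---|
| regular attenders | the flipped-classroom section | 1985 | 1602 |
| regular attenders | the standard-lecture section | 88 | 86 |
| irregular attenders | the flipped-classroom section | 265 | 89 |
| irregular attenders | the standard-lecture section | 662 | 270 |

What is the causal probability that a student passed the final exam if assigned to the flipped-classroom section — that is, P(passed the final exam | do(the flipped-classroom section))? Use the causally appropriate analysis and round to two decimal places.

0.75

The mid-term attendance-specific comparison favours the standard-lecture section throughout, but the pooled figures favour the flipped-classroom section. The question is whether to condition on mid-term attendance.
Mid-term attendance is downstream of the teaching method. One should not condition on a consequence of treatment, so the overall rates are the right comparison.
So P(outcome | do(the flipped-classroom section)) is just the pooled rate for the flipped-classroom section: 1691/2250 = 0.752.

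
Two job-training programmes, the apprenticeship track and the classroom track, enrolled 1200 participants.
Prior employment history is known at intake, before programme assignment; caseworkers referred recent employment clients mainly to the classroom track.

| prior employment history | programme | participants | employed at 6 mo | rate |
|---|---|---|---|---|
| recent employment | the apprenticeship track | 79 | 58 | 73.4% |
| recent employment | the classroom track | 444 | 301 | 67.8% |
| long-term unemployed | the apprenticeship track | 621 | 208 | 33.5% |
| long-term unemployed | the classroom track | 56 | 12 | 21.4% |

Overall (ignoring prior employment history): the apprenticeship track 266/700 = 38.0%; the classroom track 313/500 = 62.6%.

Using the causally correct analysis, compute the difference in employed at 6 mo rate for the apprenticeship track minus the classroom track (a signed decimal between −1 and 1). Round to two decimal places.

the apprenticeship track is higher inside every prior employment history stratum but the classroom track is higher in aggregate. Whether to stratify depends on how prior employment history relates to the programme.
The imbalance in prior employment history arose from how participants were allocated, not from anything the programme did; and prior employment history independently affects the outcome. The pooled gap is confounded — condition on prior employment history.
Adjusting over the population distribution of prior employment history: 0.436·(0.734−0.678) + 0.564·(0.335−0.214) = +0.093.

+0.09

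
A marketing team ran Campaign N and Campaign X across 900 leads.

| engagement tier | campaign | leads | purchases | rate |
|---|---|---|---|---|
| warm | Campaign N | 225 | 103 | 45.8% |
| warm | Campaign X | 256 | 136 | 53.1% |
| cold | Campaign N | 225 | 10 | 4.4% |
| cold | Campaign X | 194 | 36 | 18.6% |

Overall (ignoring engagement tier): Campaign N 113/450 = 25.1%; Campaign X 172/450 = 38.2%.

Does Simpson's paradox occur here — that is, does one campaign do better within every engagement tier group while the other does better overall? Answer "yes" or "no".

Within each engagement tier level (warm 45.8% vs 53.1%; cold 4.4% vs 18.6%), Campaign X has the higher rate every time. Pooled: 25.1% vs 38.2% — Campaign X has the higher rate overall. They agree.

no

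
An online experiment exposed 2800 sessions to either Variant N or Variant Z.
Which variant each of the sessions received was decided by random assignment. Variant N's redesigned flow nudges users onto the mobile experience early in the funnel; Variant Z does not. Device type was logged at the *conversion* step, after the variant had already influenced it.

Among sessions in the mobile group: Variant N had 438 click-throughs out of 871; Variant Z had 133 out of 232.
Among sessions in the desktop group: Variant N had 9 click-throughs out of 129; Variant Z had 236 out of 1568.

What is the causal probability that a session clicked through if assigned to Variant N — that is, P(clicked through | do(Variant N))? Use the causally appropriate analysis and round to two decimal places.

0.45

Within every device type level Variant Z has the higher rate, yet pooled Variant N does — Simpson's reversal.
Device type is recorded after the variant and is itself shifted by it — it sits on the causal path from variant to outcome. Conditioning on a mediator would strip out part of the effect we want; the pooled comparison gives the total causal effect.
So P(outcome | do(Variant N)) is just the pooled rate for Variant N: 447/1000 = 0.447.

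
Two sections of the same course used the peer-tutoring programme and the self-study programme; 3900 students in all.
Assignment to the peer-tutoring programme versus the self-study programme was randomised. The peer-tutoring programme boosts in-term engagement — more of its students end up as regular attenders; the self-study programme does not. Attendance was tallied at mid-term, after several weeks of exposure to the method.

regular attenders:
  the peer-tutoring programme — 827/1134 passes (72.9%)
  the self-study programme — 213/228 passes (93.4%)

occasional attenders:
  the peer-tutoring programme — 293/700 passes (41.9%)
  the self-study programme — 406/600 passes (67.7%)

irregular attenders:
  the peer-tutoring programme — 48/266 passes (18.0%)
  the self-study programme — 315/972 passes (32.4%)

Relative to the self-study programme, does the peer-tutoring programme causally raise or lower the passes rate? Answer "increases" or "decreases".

The mid-term attendance-specific comparison favours the self-study programme throughout, but the pooled figures favour the peer-tutoring programme. The question is whether to condition on mid-term attendance.
Mid-term attendance is recorded after the teaching method and is itself shifted by it — it sits on the causal path from teaching method to outcome. Conditioning on a mediator would strip out part of the effect we want; the pooled comparison gives the total causal effect.
Pooled: the peer-tutoring programme 55.6% vs the self-study programme 51.9%; the peer-tutoring programme is higher overall.

increases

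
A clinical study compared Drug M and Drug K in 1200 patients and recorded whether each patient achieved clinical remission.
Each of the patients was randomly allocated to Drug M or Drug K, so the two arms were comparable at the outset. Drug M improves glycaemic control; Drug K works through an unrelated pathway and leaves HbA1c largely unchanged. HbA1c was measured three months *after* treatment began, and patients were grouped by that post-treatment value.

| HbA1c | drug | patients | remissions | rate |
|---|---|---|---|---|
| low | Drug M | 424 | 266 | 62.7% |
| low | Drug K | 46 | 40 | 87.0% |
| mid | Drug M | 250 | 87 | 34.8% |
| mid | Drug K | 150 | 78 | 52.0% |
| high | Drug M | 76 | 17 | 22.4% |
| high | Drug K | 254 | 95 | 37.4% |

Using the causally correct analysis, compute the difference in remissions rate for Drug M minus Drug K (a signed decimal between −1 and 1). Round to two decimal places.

HbA1c is recorded after the drug and is itself shifted by it — it sits on the causal path from drug to outcome. Conditioning on a mediator would strip out part of the effect we want; the pooled comparison gives the total causal effect.
The causal difference is the pooled difference: 0.493 − 0.473 = +0.020.

+0.02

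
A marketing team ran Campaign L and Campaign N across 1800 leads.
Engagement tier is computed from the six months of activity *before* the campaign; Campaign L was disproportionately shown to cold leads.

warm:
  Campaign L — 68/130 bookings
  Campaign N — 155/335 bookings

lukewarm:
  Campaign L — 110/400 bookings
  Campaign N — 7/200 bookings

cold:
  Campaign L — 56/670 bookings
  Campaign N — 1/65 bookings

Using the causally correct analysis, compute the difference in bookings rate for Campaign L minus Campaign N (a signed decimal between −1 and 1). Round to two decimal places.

Nothing the campaign does changes engagement tier; the imbalance is an allocation artefact. With engagement tier also predicting the outcome, the pooled figure is confounded, and the within-stratum comparison is the causal one.
Adjusting over the population distribution of engagement tier: 0.258·(0.523−0.463) + 0.333·(0.275−0.035) + 0.408·(0.084−0.015) = +0.123.

+0.12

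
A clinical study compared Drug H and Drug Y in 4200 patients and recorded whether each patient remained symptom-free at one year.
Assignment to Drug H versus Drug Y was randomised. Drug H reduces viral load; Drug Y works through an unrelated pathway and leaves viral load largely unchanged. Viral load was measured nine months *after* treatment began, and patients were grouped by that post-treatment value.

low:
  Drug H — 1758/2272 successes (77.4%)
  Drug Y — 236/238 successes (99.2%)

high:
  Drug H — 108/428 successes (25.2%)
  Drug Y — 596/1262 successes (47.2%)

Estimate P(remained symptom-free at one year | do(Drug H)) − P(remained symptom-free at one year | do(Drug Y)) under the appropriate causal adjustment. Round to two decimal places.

+0.14

Because the drug influences viral load, viral load is a post-treatment mediator, not a confounder. Stratifying on it would bias the estimate; the causal effect is the crude pooled difference.
The causal difference is the pooled difference: 0.691 − 0.555 = +0.136.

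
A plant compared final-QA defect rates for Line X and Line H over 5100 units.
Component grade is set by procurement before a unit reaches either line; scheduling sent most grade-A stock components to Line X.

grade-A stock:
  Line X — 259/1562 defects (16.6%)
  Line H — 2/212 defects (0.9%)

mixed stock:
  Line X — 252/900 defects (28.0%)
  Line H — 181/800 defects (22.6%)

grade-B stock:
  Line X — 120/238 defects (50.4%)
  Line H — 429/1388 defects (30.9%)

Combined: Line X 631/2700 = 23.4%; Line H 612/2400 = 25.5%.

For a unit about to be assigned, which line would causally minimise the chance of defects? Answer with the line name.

Line H

The component grade-specific comparison favours Line H throughout, but the pooled figures favour Line X. The question is whether to condition on component grade.
The imbalance in component grade arose from how units were allocated, not from anything the line did; and component grade independently affects the outcome. The pooled gap is confounded — condition on component grade.
Within each level — grade-A stock: 16.6% vs 0.9%; mixed stock: 28.0% vs 22.6%; grade-B stock: 50.4% vs 30.9% — Line H is lower every time.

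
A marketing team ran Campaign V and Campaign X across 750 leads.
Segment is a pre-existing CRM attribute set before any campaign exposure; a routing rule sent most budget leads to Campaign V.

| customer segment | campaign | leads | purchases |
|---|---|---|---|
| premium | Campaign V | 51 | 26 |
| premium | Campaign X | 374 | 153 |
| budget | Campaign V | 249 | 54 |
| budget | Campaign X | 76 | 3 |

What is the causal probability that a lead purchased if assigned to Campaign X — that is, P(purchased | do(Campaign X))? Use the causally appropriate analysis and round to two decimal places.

0.25

Nothing the campaign does changes customer segment; the imbalance is an allocation artefact. With customer segment also predicting the outcome, the pooled figure is confounded, and the within-stratum comparison is the causal one.
Standardising Campaign X to the population customer segment mix: 0.567·153/374 + 0.433·3/76 = 0.249.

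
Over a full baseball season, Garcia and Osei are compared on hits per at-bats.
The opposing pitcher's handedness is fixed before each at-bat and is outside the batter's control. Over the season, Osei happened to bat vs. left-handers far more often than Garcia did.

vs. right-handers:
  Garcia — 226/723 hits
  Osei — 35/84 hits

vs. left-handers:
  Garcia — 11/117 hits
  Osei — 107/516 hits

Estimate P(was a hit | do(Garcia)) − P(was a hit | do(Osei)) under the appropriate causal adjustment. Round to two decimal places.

-0.11

Pitcher handedness is set before the player has any effect — it is not caused by the player — and it independently drives the outcome. That makes it a confounder, so the causal comparison is within pitcher handedness levels.
Adjusting over the population distribution of pitcher handedness: 0.560·(0.313−0.417) + 0.440·(0.094−0.207) = -0.108.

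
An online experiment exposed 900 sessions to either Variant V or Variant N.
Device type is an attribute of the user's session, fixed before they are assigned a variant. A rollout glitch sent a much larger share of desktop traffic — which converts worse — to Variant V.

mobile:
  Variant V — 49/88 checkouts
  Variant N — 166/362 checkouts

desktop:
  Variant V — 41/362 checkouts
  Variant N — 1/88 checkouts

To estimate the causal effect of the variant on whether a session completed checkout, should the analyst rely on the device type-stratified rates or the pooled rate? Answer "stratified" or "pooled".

stratified

Device type satisfies the back-door criterion: it is not a descendant of the variant, and it blocks the spurious path from variant to outcome. Adjusting for it (i.e., using the within-device type rates) gives the causal effect.
Within each level — mobile: 55.7% vs 45.9%; desktop: 11.3% vs 1.1% — Variant V is higher every time.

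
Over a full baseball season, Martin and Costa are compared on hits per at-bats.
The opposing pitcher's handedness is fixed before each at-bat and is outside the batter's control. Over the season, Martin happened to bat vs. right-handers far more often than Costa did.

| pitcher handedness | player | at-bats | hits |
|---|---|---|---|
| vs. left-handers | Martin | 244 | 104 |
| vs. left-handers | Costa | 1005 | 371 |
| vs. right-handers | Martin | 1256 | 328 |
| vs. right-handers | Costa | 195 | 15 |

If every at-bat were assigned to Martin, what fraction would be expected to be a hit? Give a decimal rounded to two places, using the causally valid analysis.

The imbalance in pitcher handedness arose from how at-bats were allocated, not from anything the player did; and pitcher handedness independently affects the outcome. The pooled gap is confounded — condition on pitcher handedness.
Standardising Martin to the population pitcher handedness mix: 0.463·104/244 + 0.537·328/1256 = 0.338.

0.34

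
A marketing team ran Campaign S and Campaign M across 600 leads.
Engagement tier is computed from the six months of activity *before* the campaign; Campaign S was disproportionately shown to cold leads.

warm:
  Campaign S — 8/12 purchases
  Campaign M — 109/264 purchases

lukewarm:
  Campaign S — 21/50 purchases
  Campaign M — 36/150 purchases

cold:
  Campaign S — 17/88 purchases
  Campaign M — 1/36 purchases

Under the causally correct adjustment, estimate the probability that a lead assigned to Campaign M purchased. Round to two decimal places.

The imbalance in engagement tier arose from how leads were allocated, not from anything the campaign did; and engagement tier independently affects the outcome. The pooled gap is confounded — condition on engagement tier.
Standardising Campaign M to the population engagement tier mix: 0.460·109/264 + 0.333·36/150 + 0.207·1/36 = 0.276.

0.28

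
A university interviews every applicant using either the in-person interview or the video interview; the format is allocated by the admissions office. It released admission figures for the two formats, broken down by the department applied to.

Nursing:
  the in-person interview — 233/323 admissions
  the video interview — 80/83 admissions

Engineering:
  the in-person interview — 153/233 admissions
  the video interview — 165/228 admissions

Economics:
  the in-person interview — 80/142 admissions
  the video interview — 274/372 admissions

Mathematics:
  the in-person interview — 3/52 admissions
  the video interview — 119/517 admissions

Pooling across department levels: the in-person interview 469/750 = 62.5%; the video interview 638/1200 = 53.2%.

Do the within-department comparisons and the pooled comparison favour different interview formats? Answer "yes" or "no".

yes

Within each department level (Nursing 72.1% vs 96.4%; Engineering 65.7% vs 72.4%; Economics 56.3% vs 73.7%; Mathematics 5.8% vs 23.0%), the video interview has the higher rate every time. Pooled: 62.5% vs 53.2% — the in-person interview has the higher rate overall. The two comparisons disagree.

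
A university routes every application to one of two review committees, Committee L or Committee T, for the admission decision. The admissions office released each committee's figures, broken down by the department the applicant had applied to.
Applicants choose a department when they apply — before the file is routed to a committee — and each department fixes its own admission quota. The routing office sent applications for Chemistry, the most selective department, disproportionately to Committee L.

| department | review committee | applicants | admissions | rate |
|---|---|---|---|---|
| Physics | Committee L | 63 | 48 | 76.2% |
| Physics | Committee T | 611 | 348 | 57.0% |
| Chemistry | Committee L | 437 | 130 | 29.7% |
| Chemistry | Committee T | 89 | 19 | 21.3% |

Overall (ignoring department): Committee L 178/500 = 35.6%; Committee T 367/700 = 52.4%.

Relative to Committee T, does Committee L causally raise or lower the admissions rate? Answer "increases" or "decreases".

increases

Department is set before the review committee has any effect — it is not caused by the review committee — and it independently drives the outcome. That makes it a confounder, so the causal comparison is within department levels.
Within each level — Physics: 76.2% vs 57.0%; Chemistry: 29.7% vs 21.3% — Committee L is higher every time.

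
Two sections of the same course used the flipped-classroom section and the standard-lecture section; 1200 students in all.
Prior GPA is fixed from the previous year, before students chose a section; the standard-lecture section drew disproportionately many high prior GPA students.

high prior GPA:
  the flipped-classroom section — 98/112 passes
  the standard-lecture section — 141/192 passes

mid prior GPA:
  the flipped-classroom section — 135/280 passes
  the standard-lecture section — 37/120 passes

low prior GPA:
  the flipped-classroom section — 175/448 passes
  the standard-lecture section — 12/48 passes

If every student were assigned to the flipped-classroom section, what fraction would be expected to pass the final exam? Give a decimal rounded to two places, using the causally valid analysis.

0.54

Prior GPA band satisfies the back-door criterion: it is not a descendant of the teaching method, and it blocks the spurious path from teaching method to outcome. Adjusting for it (i.e., using the within-prior GPA band rates) gives the causal effect.
Standardising the flipped-classroom section to the population prior GPA band mix: 0.253·98/112 + 0.333·135/280 + 0.413·175/448 = 0.544.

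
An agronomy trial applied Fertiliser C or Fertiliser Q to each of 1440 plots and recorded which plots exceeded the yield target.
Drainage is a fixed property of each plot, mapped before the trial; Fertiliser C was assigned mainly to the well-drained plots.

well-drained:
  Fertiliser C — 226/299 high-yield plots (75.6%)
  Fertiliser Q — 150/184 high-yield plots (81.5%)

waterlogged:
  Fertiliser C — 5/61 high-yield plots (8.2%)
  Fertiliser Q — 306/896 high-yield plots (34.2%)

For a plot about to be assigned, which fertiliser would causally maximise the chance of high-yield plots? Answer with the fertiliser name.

Fertiliser Q

Within every field drainage level Fertiliser Q has the higher rate, yet pooled Fertiliser C does — Simpson's reversal.
Nothing the fertiliser does changes field drainage; the imbalance is an allocation artefact. With field drainage also predicting the outcome, the pooled figure is confounded, and the within-stratum comparison is the causal one.
Within each level — well-drained: 75.6% vs 81.5%; waterlogged: 8.2% vs 34.2% — Fertiliser Q is higher every time.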